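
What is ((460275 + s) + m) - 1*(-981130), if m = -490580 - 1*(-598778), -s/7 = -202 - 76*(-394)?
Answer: 1341409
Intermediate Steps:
s = -208194 (s = -7*(-202 - 76*(-394)) = -7*(-202 + 29944) = -7*29742 = -208194)
m = 108198 (m = -490580 + 598778 = 108198)
((460275 + s) + m) - 1*(-981130) = ((460275 - 208194) + 108198) - 1*(-981130) = (252081 + 108198) + 981130 = 360279 + 981130 = 1341409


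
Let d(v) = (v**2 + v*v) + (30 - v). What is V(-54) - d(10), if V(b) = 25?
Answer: -195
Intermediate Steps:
d(v) = 30 - v + 2*v**2 (d(v) = (v**2 + v**2) + (30 - v) = 2*v**2 + (30 - v) = 30 - v + 2*v**2)
V(-54) - d(10) = 25 - (30 - 1*10 + 2*10**2) = 25 - (30 - 10 + 2*100) = 25 - (30 - 10 + 200) = 25 - 1*220 = 25 - 220 = -195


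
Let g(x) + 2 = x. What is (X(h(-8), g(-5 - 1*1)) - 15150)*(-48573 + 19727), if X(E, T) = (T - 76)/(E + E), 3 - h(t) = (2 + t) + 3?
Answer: 437218822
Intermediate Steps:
g(x) = -2 + x
h(t) = -2 - t (h(t) = 3 - ((2 + t) + 3) = 3 - (5 + t) = 3 + (-5 - t) = -2 - t)
X(E, T) = (-76 + T)/(2*E) (X(E, T) = (-76 + T)/((2*E)) = (-76 + T)*(1/(2*E)) = (-76 + T)/(2*E))
(X(h(-8), g(-5 - 1*1)) - 15150)*(-48573 + 19727) = ((-76 + (-2 + (-5 - 1*1)))/(2*(-2 - 1*(-8))) - 15150)*(-48573 + 19727) = ((-76 + (-2 + (-5 - 1)))/(2*(-2 + 8)) - 15150)*(-28846) = ((½)*(-76 + (-2 - 6))/6 - 15150)*(-28846) = ((½)*(⅙)*(-76 - 8) - 15150)*(-28846) = ((½)*(⅙)*(-84) - 15150)*(-28846) = (-7 - 15150)*(-28846) = -15157*(-28846) = 437218822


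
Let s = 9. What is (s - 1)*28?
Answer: 224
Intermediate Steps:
(s - 1)*28 = (9 - 1)*28 = 8*28 = 224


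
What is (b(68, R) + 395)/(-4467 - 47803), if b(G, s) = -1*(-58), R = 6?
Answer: -453/52270 ≈ -0.0086665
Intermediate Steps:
b(G, s) = 58
(b(68, R) + 395)/(-4467 - 47803) = (58 + 395)/(-4467 - 47803) = 453/(-52270) = 453*(-1/52270) = -453/52270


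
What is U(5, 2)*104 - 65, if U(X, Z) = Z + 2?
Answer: 351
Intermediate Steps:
U(X, Z) = 2 + Z
U(5, 2)*104 - 65 = (2 + 2)*104 - 65 = 4*104 - 65 = 416 - 65 = 351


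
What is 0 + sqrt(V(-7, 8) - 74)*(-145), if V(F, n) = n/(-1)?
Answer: -145*I*sqrt(82) ≈ -1313.0*I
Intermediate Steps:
V(F, n) = -n (V(F, n) = n*(-1) = -n)
0 + sqrt(V(-7, 8) - 74)*(-145) = 0 + sqrt(-1*8 - 74)*(-145) = 0 + sqrt(-8 - 74)*(-145) = 0 + sqrt(-82)*(-145) = 0 + (I*sqrt(82))*(-145) = 0 - 145*I*sqrt(82) = -145*I*sqrt(82)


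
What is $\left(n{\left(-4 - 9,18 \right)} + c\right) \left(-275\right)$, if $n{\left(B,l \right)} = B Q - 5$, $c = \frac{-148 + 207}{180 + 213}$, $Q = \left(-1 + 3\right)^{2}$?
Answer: $\frac{6144050}{393} \approx 15634.0$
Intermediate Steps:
$Q = 4$ ($Q = 2^{2} = 4$)
$c = \frac{59}{393} \approx 0.15013$
$n{\left(B,l \right)} = -5 + 4 B$ ($n{\left(B,l \right)} = B 4 - 5 = 4 B - 5 = -5 + 4 B$)
$\left(n{\left(-4 - 9,18 \right)} + c\right) \left(-275\right) = \left(\left(-5 + 4 \left(-4 - 9\right)\right) + \frac{59}{393}\right) \left(-275\right) = \left(\left(-5 + 4 \left(-13\right)\right) + \frac{59}{393}\right) \left(-275\right) = \left(\left(-5 - 52\right) + \frac{59}{393}\right) \left(-275\right) = \left(-57 + \frac{59}{393}\right) \left(-275\right) = \left(- \frac{22342}{393}\right) \left(-275\right) = \frac{6144050}{393}$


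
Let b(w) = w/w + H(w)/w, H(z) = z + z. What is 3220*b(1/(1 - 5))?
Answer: 9660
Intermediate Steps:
H(z) = 2*z
b(w) = 3 (b(w) = w/w + (2*w)/w = 1 + 2 = 3)
3220*b(1/(1 - 5)) = 3220*3 = 9660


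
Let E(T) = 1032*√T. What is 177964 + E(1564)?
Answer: 177964 + 2064*√391 ≈ 2.1878e+5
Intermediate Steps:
177964 + E(1564) = 177964 + 1032*√1564 = 177964 + 1032*(2*√391) = 177964 + 2064*√391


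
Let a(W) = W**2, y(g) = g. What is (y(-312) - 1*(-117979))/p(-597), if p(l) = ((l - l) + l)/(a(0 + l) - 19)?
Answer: -41935342130/597 ≈ -7.0243e+7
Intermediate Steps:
p(l) = l/(-19 + l**2) (p(l) = ((l - l) + l)/((0 + l)**2 - 19) = (0 + l)/(l**2 - 19) = l/(-19 + l**2))
(y(-312) - 1*(-117979))/p(-597) = (-312 - 1*(-117979))/((-597/(-19 + (-597)**2))) = (-312 + 117979)/((-597/(-19 + 356409))) = 117667/((-597/356390)) = 117667/((-597*1/356390)) = 117667/(-597/356390) = 117667*(-356390/597) = -41935342130/597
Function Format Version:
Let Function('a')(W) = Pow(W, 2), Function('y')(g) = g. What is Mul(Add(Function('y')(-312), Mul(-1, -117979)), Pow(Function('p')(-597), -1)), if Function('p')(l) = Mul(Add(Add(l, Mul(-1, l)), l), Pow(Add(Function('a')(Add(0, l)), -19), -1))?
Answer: Rational(-41935342130, 597) ≈ -7.0243e+7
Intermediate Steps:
Function('p')(l) = Mul(l, Pow(Add(-19, Pow(l, 2)), -1)) (Function('p')(l) = Mul(Add(Add(l, Mul(-1, l)), l), Pow(Add(Pow(Add(0, l), 2), -19), -1)) = Mul(Add(0, l), Pow(Add(Pow(l, 2), -19), -1)) = Mul(l, Pow(Add(-19, Pow(l, 2)), -1)))
Mul(Add(Function('y')(-312), Mul(-1, -117979)), Pow(Function('p')(-597), -1)) = Mul(Add(-312, Mul(-1, -117979)), Pow(Mul(-597, Pow(Add(-19, Pow(-597, 2)), -1)), -1)) = Mul(Add(-312, 117979), Pow(Mul(-597, Pow(Add(-19, 356409), -1)), -1)) = Mul(117667, Pow(Mul(-597, Pow(356390, -1)), -1)) = Mul(117667, Pow(Mul(-597, Rational(1, 356390)), -1)) = Mul(117667, Pow(Rational(-597, 356390), -1)) = Mul(117667, Rational(-356390, 597)) = Rational(-41935342130, 597)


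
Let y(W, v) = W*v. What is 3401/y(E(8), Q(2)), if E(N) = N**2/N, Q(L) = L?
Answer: 3401/16 ≈ 212.56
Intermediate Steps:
E(N) = N
3401/y(E(8), Q(2)) = 3401/((8*2)) = 3401/16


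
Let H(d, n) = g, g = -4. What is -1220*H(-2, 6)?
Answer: 4880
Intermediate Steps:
H(d, n) = -4
-1220*H(-2, 6) = -1220*(-4) = 4880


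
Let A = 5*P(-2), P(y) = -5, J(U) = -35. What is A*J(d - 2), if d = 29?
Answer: 875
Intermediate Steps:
A = -25 (A = 5*(-5) = -25)
A*J(d - 2) = -25*(-35) = 875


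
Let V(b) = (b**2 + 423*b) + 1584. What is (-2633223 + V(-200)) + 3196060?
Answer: 519821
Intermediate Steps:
V(b) = 1584 + b**2 + 423*b
(-2633223 + V(-200)) + 3196060 = (-2633223 + (1584 + (-200)**2 + 423*(-200))) + 3196060 = (-2633223 + (1584 + 40000 - 84600)) + 3196060 = (-2633223 - 43016) + 3196060 = -2676239 + 3196060 = 519821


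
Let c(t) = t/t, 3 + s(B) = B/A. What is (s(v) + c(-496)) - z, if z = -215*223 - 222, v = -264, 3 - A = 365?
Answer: 8717997/181 ≈ 48166.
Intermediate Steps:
A = -362 (A = 3 - 1*365 = 3 - 365 = -362)
s(B) = -3 - B/362 (s(B) = -3 + B/(-362) = -3 + B*(-1/362) = -3 - B/362)
z = -48167 (z = -47945 - 222 = -48167)
c(t) = 1
(s(v) + c(-496)) - z = ((-3 - 1/362*(-264)) + 1) - 1*(-48167) = ((-3 + 132/181) + 1) + 48167 = (-411/181 + 1) + 48167 = -230/181 + 48167 = 8717997/181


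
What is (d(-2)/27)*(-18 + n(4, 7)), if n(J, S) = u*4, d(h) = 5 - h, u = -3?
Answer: -70/9 ≈ -7.7778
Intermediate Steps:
n(J, S) = -12 (n(J, S) = -3*4 = -12)
(d(-2)/27)*(-18 + n(4, 7)) = ((5 - 1*(-2))/27)*(-18 - 12) = ((5 + 2)*(1/27))*(-30) = (7*(1/27))*(-30) = (7/27)*(-30) = -70/9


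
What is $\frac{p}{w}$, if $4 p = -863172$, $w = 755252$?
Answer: $- \frac{215793}{755252} \approx -0.28572$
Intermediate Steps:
$p = -215793$ ($p = \frac{1}{4} \left(-863172\right) = -215793$)
$\frac{p}{w} = - \frac{215793}{755252}$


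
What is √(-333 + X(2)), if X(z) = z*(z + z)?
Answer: 5*I*√13 ≈ 18.028*I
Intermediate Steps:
X(z) = 2*z² (X(z) = z*(2*z) = 2*z²)
√(-333 + X(2)) = √(-333 + 2*2²) = √(-333 + 2*4) = √(-333 + 8) = √(-325) = 5*I*√13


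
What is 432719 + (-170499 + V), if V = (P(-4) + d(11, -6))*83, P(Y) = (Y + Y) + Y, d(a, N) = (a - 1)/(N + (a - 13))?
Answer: 1044481/4 ≈ 2.6112e+5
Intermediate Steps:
d(a, N) = (-1 + a)/(-13 + N + a) (d(a, N) = (-1 + a)/(N + (-13 + a)) = (-1 + a)/(-13 + N + a))
P(Y) = 3*Y (P(Y) = 2*Y + Y = 3*Y)
V = -4399/4 (V = (3*(-4) + (-1 + 11)/(-13 - 6 + 11))*83 = (-12 + 10/(-8))*83 = (-12 - ⅛*10)*83 = (-12 - 5/4)*83 = -53/4*83 = -4399/4 ≈ -1099.8)
432719 + (-170499 + V) = 432719 + (-170499 - 4399/4) = 432719 - 686395/4 = 1044481/4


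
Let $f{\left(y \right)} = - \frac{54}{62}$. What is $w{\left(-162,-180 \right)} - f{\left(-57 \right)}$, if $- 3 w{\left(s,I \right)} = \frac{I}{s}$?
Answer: $\frac{419}{837} \approx 0.5006$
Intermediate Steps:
$f{\left(y \right)} = - \frac{27}{31}$ ($f{\left(y \right)} = \left(-54\right) \frac{1}{62} = - \frac{27}{31}$)
$w{\left(s,I \right)} = - \frac{I}{3 s}$ ($w{\left(s,I \right)} = - \frac{I \frac{1}{s}}{3} = - \frac{I}{3 s}$)
$w{\left(-162,-180 \right)} - f{\left(-57 \right)} = \left(- \frac{1}{3}\right) \left(-180\right) \frac{1}{-162} - - \frac{27}{31} = \left(- \frac{1}{3}\right) \left(-180\right) \left(- \frac{1}{162}\right) + \frac{27}{31} = - \frac{10}{27} + \frac{27}{31} = \frac{419}{837}$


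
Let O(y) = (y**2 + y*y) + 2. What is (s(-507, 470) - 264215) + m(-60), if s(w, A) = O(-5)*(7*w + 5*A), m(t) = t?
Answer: -326623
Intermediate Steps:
O(y) = 2 + 2*y**2 (O(y) = (y**2 + y**2) + 2 = 2*y**2 + 2 = 2 + 2*y**2)
s(w, A) = 260*A + 364*w (s(w, A) = (2 + 2*(-5)**2)*(7*w + 5*A) = (2 + 2*25)*(5*A + 7*w) = (2 + 50)*(5*A + 7*w) = 52*(5*A + 7*w) = 260*A + 364*w)
(s(-507, 470) - 264215) + m(-60) = ((260*470 + 364*(-507)) - 264215) - 60 = ((122200 - 184548) - 264215) - 60 = (-62348 - 264215) - 60 = -326563 - 60 = -326623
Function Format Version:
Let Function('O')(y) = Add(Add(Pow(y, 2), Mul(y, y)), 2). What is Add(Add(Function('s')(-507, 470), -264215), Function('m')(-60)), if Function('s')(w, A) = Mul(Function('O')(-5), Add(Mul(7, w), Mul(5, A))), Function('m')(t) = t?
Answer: -326623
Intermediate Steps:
Function('O')(y) = Add(2, Mul(2, Pow(y, 2))) (Function('O')(y) = Add(Add(Pow(y, 2), Pow(y, 2)), 2) = Add(Mul(2, Pow(y, 2)), 2) = Add(2, Mul(2, Pow(y, 2))))
Function('s')(w, A) = Add(Mul(260, A), Mul(364, w)) (Function('s')(w, A) = Mul(Add(2, Mul(2, Pow(-5, 2))), Add(Mul(7, w), Mul(5, A))) = Mul(Add(2, Mul(2, 25)), Add(Mul(5, A), Mul(7, w))) = Mul(Add(2, 50), Add(Mul(5, A), Mul(7, w))) = Mul(52, Add(Mul(5, A), Mul(7, w))) = Add(Mul(260, A), Mul(364, w)))
Add(Add(Function('s')(-507, 470), -264215), Function('m')(-60)) = Add(Add(Add(Mul(260, 470), Mul(364, -507)), -264215), -60) = Add(Add(Add(122200, -184548), -264215), -60) = Add(Add(-62348, -264215), -60) = Add(-326563, -60) = -326623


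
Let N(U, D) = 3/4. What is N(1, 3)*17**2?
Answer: 867/4 ≈ 216.75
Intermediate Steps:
N(U, D) = 3/4 (N(U, D) = 3*(1/4) = 3/4)
N(1, 3)*17**2 = (3/4)*17**2 = (3/4)*289 = 867/4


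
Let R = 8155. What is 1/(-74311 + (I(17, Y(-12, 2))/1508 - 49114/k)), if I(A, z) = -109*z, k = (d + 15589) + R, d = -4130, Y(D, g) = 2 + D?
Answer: -7394478/549504225821 ≈ -1.3457e-5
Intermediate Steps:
k = 19614 (k = (-4130 + 15589) + 8155 = 11459 + 8155 = 19614)
1/(-74311 + (I(17, Y(-12, 2))/1508 - 49114/k)) = 1/(-74311 + (-109*(2 - 12)/1508 - 49114/19614)) = 1/(-74311 + (-109*(-10)*(1/1508) - 49114*1/19614)) = 1/(-74311 + (1090*(1/1508) - 24557/9807)) = 1/(-74311 + (545/754 - 24557/9807)) = 1/(-74311 - 13171163/7394478) = 1/(-549504225821/7394478) = -7394478/549504225821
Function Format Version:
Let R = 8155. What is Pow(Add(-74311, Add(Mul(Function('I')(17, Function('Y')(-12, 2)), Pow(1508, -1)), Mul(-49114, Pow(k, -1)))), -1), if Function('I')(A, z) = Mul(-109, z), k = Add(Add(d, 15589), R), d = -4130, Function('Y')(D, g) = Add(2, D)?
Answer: Rational(-7394478, 549504225821) ≈ -1.3457e-5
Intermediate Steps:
k = 19614 (k = Add(Add(-4130, 15589), 8155) = Add(11459, 8155) = 19614)
Pow(Add(-74311, Add(Mul(Function('I')(17, Function('Y')(-12, 2)), Pow(1508, -1)), Mul(-49114, Pow(k, -1)))), -1) = Pow(Add(-74311, Add(Mul(Mul(-109, Add(2, -12)), Pow(1508, -1)), Mul(-49114, Pow(19614, -1)))), -1) = Pow(Add(-74311, Add(Mul(Mul(-109, -10), Rational(1, 1508)), Mul(-49114, Rational(1, 19614)))), -1) = Pow(Add(-74311, Add(Mul(1090, Rational(1, 1508)), Rational(-24557, 9807))), -1) = Pow(Add(-74311, Add(Rational(545, 754), Rational(-24557, 9807))), -1) = Pow(Add(-74311, Rational(-13171163, 7394478)), -1) = Pow(Rational(-549504225821, 7394478), -1) = Rational(-7394478, 549504225821)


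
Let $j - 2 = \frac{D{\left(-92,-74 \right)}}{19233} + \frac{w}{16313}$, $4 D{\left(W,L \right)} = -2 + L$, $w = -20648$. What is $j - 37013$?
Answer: $- \frac{11612522033150}{313747929} \approx -37012.0$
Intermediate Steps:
$D{\left(W,L \right)} = - \frac{1}{2} + \frac{L}{4}$ ($D{\left(W,L \right)} = \frac{-2 + L}{4} = - \frac{1}{2} + \frac{L}{4}$)
$j = \frac{230062927}{313747929}$ ($j = 2 - \left(\frac{20648}{16313} - \frac{- \frac{1}{2} + \frac{1}{4} \left(-74\right)}{19233}\right) = 2 - \left(\frac{20648}{16313} - \left(- \frac{1}{2} - \frac{37}{2}\right) \frac{1}{19233}\right) = 2 - \frac{397432931}{313747929} = \frac{230062927}{313747929} \approx 0.73327$)
$j - 37013 = \frac{230062927}{313747929} - 37013 = - \frac{11612522033150}{313747929}$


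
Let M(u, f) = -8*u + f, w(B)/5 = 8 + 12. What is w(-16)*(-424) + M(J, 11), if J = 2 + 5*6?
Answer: -42645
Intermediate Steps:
J = 32 (J = 2 + 30 = 32)
w(B) = 100 (w(B) = 5*(8 + 12) = 5*20 = 100)
M(u, f) = f - 8*u
w(-16)*(-424) + M(J, 11) = 100*(-424) + (11 - 8*32) = -42400 + (11 - 256) = -42400 - 245 = -42645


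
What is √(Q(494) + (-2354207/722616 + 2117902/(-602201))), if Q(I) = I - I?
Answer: 7*I*√6545464043163721486194/217580038908 ≈ 2.6029*I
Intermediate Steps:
Q(I) = 0
√(Q(494) + (-2354207/722616 + 2117902/(-602201))) = √(0 + (-2354207/722616 + 2117902/(-602201))) = √(0 + (-2354207*1/722616 + 2117902*(-1/602201))) = √(0 + (-2354207/722616 - 2117902/602201)) = √(0 - 2948135681239/435160077816) = √(-2948135681239/435160077816) = 7*I*√6545464043163721486194/217580038908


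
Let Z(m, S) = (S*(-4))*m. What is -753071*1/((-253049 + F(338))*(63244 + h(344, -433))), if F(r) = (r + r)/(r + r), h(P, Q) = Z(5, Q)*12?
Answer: 753071/42300515872 ≈ 1.7803e-5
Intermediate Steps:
Z(m, S) = -4*S*m (Z(m, S) = (-4*S)*m = -4*S*m)
h(P, Q) = -240*Q (h(P, Q) = -4*Q*5*12 = -20*Q*12 = -240*Q)
F(r) = 1 (F(r) = (2*r)/((2*r)) = (2*r)*(1/(2*r)) = 1)
-753071*1/((-253049 + F(338))*(63244 + h(344, -433))) = -753071*1/((-253049 + 1)*(63244 - 240*(-433))) = -753071*(-1/(253048*(63244 + 103920))) = -753071/((-253048*167164)) = -753071/(-42300515872) = -753071*(-1/42300515872) = 753071/42300515872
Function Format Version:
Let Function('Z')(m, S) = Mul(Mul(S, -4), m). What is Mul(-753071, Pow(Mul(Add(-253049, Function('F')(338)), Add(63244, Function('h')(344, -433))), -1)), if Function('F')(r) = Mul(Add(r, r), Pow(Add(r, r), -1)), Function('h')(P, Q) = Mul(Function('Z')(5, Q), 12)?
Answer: Rational(753071, 42300515872) ≈ 1.7803e-5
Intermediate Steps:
Function('Z')(m, S) = Mul(-4, S, m) (Function('Z')(m, S) = Mul(Mul(-4, S), m) = Mul(-4, S, m))
Function('h')(P, Q) = Mul(-240, Q) (Function('h')(P, Q) = Mul(Mul(-4, Q, 5), 12) = Mul(Mul(-20, Q), 12) = Mul(-240, Q))
Function('F')(r) = 1 (Function('F')(r) = Mul(Mul(2, r), Pow(Mul(2, r), -1)) = Mul(Mul(2, r), Mul(Rational(1, 2), Pow(r, -1))) = 1)
Mul(-753071, Pow(Mul(Add(-253049, Function('F')(338)), Add(63244, Function('h')(344, -433))), -1)) = Mul(-753071, Pow(Mul(Add(-253049, 1), Add(63244, Mul(-240, -433))), -1)) = Mul(-753071, Pow(Mul(-253048, Add(63244, 103920)), -1)) = Mul(-753071, Pow(Mul(-253048, 167164), -1)) = Mul(-753071, Pow(-42300515872, -1)) = Mul(-753071, Rational(-1, 42300515872)) = Rational(753071, 42300515872)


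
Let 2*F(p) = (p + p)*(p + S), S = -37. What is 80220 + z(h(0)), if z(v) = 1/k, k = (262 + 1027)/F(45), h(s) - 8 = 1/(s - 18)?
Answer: 103403940/1289 ≈ 80220.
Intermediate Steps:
F(p) = p*(-37 + p) (F(p) = ((p + p)*(p - 37))/2 = ((2*p)*(-37 + p))/2 = (2*p*(-37 + p))/2 = p*(-37 + p))
h(s) = 8 + 1/(-18 + s) (h(s) = 8 + 1/(s - 18) = 8 + 1/(-18 + s))
k = 1289/360 (k = (262 + 1027)/((45*(-37 + 45))) = 1289/((45*8)) = 1289/360 ≈ 3.5806)
z(v) = 360/1289 (z(v) = 1/(1289/360) = 360/1289)
80220 + z(h(0)) = 80220 + 360/1289 = 103403940/1289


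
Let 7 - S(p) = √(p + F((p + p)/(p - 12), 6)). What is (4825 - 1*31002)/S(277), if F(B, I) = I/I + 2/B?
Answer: 50757203/63698 + 26177*√21404067/63698 ≈ 2698.1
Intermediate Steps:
F(B, I) = 1 + 2/B
S(p) = 7 - √(p + (-12 + p)*(2 + 2*p/(-12 + p))/(2*p)) (S(p) = 7 - √(p + (2 + (p + p)/(p - 12))/(((p + p)/(p - 12)))) = 7 - √(p + (2 + (2*p)/(-12 + p))/(((2*p)/(-12 + p)))) = 7 - √(p + (2 + 2*p/(-12 + p))/((2*p/(-12 + p)))) = 7 - √(p + ((-12 + p)/(2*p))*(2 + 2*p/(-12 + p))) = 7 - √(p + (-12 + p)*(2 + 2*p/(-12 + p))/(2*p)))
(4825 - 1*31002)/S(277) = (4825 - 1*31002)/(7 - √(2 + 277 - 12/277)) = (4825 - 31002)/(7 - √(2 + 277 - 12*1/277)) = -26177/(7 - √(2 + 277 - 12/277)) = -26177/(7 - √(77271/277)) = -26177/(7 - √21404067/277)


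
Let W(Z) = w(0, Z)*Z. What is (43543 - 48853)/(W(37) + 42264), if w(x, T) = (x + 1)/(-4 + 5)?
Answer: -5310/42301 ≈ -0.12553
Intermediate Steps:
w(x, T) = 1 + x (w(x, T) = (1 + x)/1 = (1 + x)*1 = 1 + x)
W(Z) = Z (W(Z) = (1 + 0)*Z = 1*Z = Z)
(43543 - 48853)/(W(37) + 42264) = (43543 - 48853)/(37 + 42264) = -5310/42301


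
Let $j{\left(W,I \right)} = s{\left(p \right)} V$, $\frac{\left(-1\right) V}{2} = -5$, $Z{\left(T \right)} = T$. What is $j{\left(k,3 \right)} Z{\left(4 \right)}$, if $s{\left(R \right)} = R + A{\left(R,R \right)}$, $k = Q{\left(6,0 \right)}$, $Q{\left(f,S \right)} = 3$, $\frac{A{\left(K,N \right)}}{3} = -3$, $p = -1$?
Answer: $-400$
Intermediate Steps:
$A{\left(K,N \right)} = -9$ ($A{\left(K,N \right)} = 3 \left(-3\right) = -9$)
$V = 10$ ($V = \left(-2\right) \left(-5\right) = 10$)
$k = 3$
$s{\left(R \right)} = -9 + R$ ($s{\left(R \right)} = R - 9 = -9 + R$)
$j{\left(W,I \right)} = -100$ ($j{\left(W,I \right)} = \left(-9 - 1\right) 10 = \left(-10\right) 10 = -100$)
$j{\left(k,3 \right)} Z{\left(4 \right)} = \left(-100\right) 4 = -400$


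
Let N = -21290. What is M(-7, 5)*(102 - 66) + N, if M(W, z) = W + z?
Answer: -21362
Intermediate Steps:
M(-7, 5)*(102 - 66) + N = (-7 + 5)*(102 - 66) - 21290 = -2*36 - 21290 = -72 - 21290 = -21362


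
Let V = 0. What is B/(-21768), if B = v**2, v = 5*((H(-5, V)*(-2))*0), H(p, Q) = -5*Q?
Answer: 0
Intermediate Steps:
v = 0 (v = 5*((-5*0*(-2))*0) = 5*((0*(-2))*0) = 5*(0*0) = 5*0 = 0)
B = 0 (B = 0**2 = 0)
B/(-21768) = 0/(-21768) = 0*(-1/21768) = 0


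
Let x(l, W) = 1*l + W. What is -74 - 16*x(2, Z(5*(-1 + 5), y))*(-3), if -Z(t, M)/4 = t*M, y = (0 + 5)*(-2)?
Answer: 38422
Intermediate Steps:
y = -10 (y = 5*(-2) = -10)
Z(t, M) = -4*M*t (Z(t, M) = -4*t*M = -4*M*t)
x(l, W) = W + l (x(l, W) = l + W = W + l)
-74 - 16*x(2, Z(5*(-1 + 5), y))*(-3) = -74 - 16*(-4*(-10)*5*(-1 + 5) + 2)*(-3) = -74 - 16*(-4*(-10)*5*4 + 2)*(-3) = -74 - 16*(-4*(-10)*20 + 2)*(-3) = -74 - 16*(800 + 2)*(-3) = -74 - 12832*(-3) = -74 - 16*(-2406) = -74 + 38496 = 38422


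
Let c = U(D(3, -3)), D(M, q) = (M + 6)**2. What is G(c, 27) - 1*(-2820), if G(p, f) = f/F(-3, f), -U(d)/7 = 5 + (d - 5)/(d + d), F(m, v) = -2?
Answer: 5613/2 ≈ 2806.5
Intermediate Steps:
D(M, q) = (6 + M)**2
U(d) = -35 - 7*(-5 + d)/(2*d) (U(d) = -7*(5 + (d - 5)/(d + d)) = -7*(5 + (-5 + d)/((2*d))) = -7*(5 + (-5 + d)*(1/(2*d))) = -7*(5 + (-5 + d)/(2*d)) = -35 - 7*(-5 + d)/(2*d))
c = -3101/81 (c = 7*(5 - 11*(6 + 3)**2)/(2*((6 + 3)**2)) = 7*(5 - 11*9**2)/(2*(9**2)) = (7/2)*(5 - 11*81)/81 = (7/2)*(1/81)*(5 - 891) = (7/2)*(1/81)*(-886) = -3101/81 ≈ -38.284)
G(p, f) = -f/2 (G(p, f) = f/(-2) = f*(-1/2) = -f/2)
G(c, 27) - 1*(-2820) = -1/2*27 - 1*(-2820) = -27/2 + 2820 = 5613/2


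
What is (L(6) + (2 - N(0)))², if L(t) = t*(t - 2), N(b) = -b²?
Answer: 676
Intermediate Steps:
L(t) = t*(-2 + t)
(L(6) + (2 - N(0)))² = (6*(-2 + 6) + (2 - (-1)*0²))² = (6*4 + (2 - (-1)*0))² = (24 + (2 - 1*0))² = (24 + (2 + 0))² = (24 + 2)² = 26² = 676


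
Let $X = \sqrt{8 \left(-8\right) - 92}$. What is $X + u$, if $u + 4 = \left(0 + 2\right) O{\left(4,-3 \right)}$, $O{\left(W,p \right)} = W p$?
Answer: $-28 + 2 i \sqrt{39} \approx -28.0 + 12.49 i$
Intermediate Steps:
$u = -28$ ($u = -4 + \left(0 + 2\right) 4 \left(-3\right) = -4 + 2 \left(-12\right) = -4 - 24 = -28$)
$X = 2 i \sqrt{39}$ ($X = \sqrt{-64 - 92} = \sqrt{-156} = 2 i \sqrt{39} \approx 12.49 i$)
$X + u = 2 i \sqrt{39} - 28 = -28 + 2 i \sqrt{39}$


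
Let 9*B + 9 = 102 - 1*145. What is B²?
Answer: 2704/81 ≈ 33.383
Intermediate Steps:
B = -52/9 (B = -1 + (102 - 1*145)/9 = -1 + (102 - 145)/9 = -1 + (⅑)*(-43) = -1 - 43/9 = -52/9 ≈ -5.7778)
B² = (-52/9)² = 2704/81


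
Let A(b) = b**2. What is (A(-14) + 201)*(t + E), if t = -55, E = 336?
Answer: 111557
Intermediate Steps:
(A(-14) + 201)*(t + E) = ((-14)**2 + 201)*(-55 + 336) = (196 + 201)*281 = 397*281 = 111557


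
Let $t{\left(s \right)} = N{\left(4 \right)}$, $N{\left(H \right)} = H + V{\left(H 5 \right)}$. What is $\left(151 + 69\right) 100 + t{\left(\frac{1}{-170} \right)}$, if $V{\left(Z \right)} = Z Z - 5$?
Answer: $22399$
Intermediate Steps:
$V{\left(Z \right)} = -5 + Z^{2}$ ($V{\left(Z \right)} = Z^{2} - 5 = -5 + Z^{2}$)
$N{\left(H \right)} = -5 + H + 25 H^{2}$ ($N{\left(H \right)} = H + \left(-5 + \left(H 5\right)^{2}\right) = H + \left(-5 + \left(5 H\right)^{2}\right) = H + \left(-5 + 25 H^{2}\right) = -5 + H + 25 H^{2}$)
$t{\left(s \right)} = 399$ ($t{\left(s \right)} = -5 + 4 + 25 \cdot 4^{2} = -5 + 4 + 25 \cdot 16 = -5 + 4 + 400 = 399$)
$\left(151 + 69\right) 100 + t{\left(\frac{1}{-170} \right)} = \left(151 + 69\right) 100 + 399 = 220 \cdot 100 + 399 = 22000 + 399 = 22399$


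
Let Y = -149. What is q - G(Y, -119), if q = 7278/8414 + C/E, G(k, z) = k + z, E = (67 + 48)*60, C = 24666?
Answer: 1318077227/4838050 ≈ 272.44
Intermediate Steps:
E = 6900 (E = 115*60 = 6900)
q = 21479827/4838050 (q = 7278/8414 + 24666/6900 = 7278*(1/8414) + 24666*(1/6900) = 3639/4207 + 4111/1150 = 21479827/4838050 ≈ 4.4398)
q - G(Y, -119) = 21479827/4838050 - (-149 - 119) = 21479827/4838050 - 1*(-268) = 21479827/4838050 + 268 = 1318077227/4838050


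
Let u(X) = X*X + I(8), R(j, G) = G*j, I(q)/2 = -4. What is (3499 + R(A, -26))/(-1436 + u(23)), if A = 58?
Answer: -1991/915 ≈ -2.1760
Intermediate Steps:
I(q) = -8 (I(q) = 2*(-4) = -8)
u(X) = -8 + X² (u(X) = X*X - 8 = X² - 8 = -8 + X²)
(3499 + R(A, -26))/(-1436 + u(23)) = (3499 - 26*58)/(-1436 + (-8 + 23²)) = (3499 - 1508)/(-1436 + (-8 + 529)) = 1991/(-1436 + 521) = 1991/(-915) = 1991*(-1/915) = -1991/915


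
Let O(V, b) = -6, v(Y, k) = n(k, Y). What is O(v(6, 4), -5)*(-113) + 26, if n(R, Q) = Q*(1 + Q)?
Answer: 704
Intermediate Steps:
v(Y, k) = Y*(1 + Y)
O(v(6, 4), -5)*(-113) + 26 = -6*(-113) + 26 = 678 + 26 = 704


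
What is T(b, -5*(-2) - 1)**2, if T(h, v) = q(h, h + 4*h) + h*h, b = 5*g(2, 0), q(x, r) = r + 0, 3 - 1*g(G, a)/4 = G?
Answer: 250000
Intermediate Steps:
g(G, a) = 12 - 4*G
q(x, r) = r
b = 20 (b = 5*(12 - 4*2) = 5*(12 - 8) = 5*4 = 20)
T(h, v) = h**2 + 5*h (T(h, v) = (h + 4*h) + h*h = 5*h + h**2 = h**2 + 5*h)
T(b, -5*(-2) - 1)**2 = (20*(5 + 20))**2 = (20*25)**2 = 500**2 = 250000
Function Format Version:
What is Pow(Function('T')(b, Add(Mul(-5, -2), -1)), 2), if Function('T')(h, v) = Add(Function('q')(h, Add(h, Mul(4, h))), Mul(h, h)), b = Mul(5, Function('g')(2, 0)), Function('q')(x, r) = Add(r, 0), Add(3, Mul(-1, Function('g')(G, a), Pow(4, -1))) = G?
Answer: 250000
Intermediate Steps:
Function('g')(G, a) = Add(12, Mul(-4, G))
Function('q')(x, r) = r
b = 20 (b = Mul(5, Add(12, Mul(-4, 2))) = Mul(5, Add(12, -8)) = Mul(5, 4) = 20)
Function('T')(h, v) = Add(Pow(h, 2), Mul(5, h)) (Function('T')(h, v) = Add(Add(h, Mul(4, h)), Mul(h, h)) = Add(Mul(5, h), Pow(h, 2)) = Add(Pow(h, 2), Mul(5, h)))
Pow(Function('T')(b, Add(Mul(-5, -2), -1)), 2) = Pow(Mul(20, Add(5, 20)), 2) = Pow(Mul(20, 25), 2) = Pow(500, 2) = 250000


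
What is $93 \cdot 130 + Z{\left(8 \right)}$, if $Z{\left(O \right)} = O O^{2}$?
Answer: $12602$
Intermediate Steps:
$Z{\left(O \right)} = O^{3}$
$93 \cdot 130 + Z{\left(8 \right)} = 93 \cdot 130 + 8^{3} = 12090 + 512 = 12602$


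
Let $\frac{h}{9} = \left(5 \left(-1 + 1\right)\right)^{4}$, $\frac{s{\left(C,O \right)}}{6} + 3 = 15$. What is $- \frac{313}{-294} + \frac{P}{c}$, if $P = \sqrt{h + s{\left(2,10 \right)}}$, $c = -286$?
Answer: $\frac{313}{294} - \frac{3 \sqrt{2}}{143} \approx 1.035$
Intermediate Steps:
$s{\left(C,O \right)} = 72$ ($s{\left(C,O \right)} = -18 + 6 \cdot 15 = -18 + 90 = 72$)
$h = 0$ ($h = 9 \left(5 \left(-1 + 1\right)\right)^{4} = 9 \left(5 \cdot 0\right)^{4} = 9 \cdot 0^{4} = 9 \cdot 0 = 0$)
$P = 6 \sqrt{2}$ ($P = \sqrt{0 + 72} = \sqrt{72} = 6 \sqrt{2} \approx 8.4853$)
$- \frac{313}{-294} + \frac{P}{c} = - \frac{313}{-294} + \frac{6 \sqrt{2}}{-286} = \left(-313\right) \left(- \frac{1}{294}\right) + 6 \sqrt{2} \left(- \frac{1}{286}\right) = \frac{313}{294} - \frac{3 \sqrt{2}}{143}$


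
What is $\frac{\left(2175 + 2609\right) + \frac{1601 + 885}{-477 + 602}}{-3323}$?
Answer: $- \frac{600486}{415375} \approx -1.4456$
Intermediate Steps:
$\frac{\left(2175 + 2609\right) + \frac{1601 + 885}{-477 + 602}}{-3323} = \left(4784 + \frac{2486}{125}\right) \left(- \frac{1}{3323}\right) = \frac{600486}{125} \left(- \frac{1}{3323}\right) = - \frac{600486}{415375}$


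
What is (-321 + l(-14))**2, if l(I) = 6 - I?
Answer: 90601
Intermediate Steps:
(-321 + l(-14))**2 = (-321 + (6 - 1*(-14)))**2 = (-321 + (6 + 14))**2 = (-321 + 20)**2 = (-301)**2 = 90601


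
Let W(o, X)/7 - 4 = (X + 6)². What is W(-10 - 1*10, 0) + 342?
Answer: 622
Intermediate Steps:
W(o, X) = 28 + 7*(6 + X)² (W(o, X) = 28 + 7*(X + 6)² = 28 + 7*(6 + X)²)
W(-10 - 1*10, 0) + 342 = (28 + 7*(6 + 0)²) + 342 = (28 + 7*6²) + 342 = (28 + 7*36) + 342 = (28 + 252) + 342 = 280 + 342 = 622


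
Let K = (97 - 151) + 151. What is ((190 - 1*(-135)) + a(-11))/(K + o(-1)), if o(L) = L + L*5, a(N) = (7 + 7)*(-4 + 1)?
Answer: 283/91 ≈ 3.1099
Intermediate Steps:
K = 97 (K = -54 + 151 = 97)
a(N) = -42 (a(N) = 14*(-3) = -42)
o(L) = 6*L (o(L) = L + 5*L = 6*L)
((190 - 1*(-135)) + a(-11))/(K + o(-1)) = ((190 - 1*(-135)) - 42)/(97 + 6*(-1)) = ((190 + 135) - 42)/(97 - 6) = (325 - 42)/91 = 283*(1/91) = 283/91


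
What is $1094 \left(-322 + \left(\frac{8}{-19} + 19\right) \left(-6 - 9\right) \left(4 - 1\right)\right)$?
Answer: $- \frac{24071282}{19} \approx -1.2669 \cdot 10^{6}$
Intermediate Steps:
$1094 \left(-322 + \left(\frac{8}{-19} + 19\right) \left(-6 - 9\right) \left(4 - 1\right)\right) = 1094 \left(-322 + \left(8 \left(- \frac{1}{19}\right) + 19\right) \left(\left(-15\right) 3\right)\right) = 1094 \left(-322 + \left(- \frac{8}{19} + 19\right) \left(-45\right)\right) = 1094 \left(-322 + \frac{353}{19} \left(-45\right)\right) = 1094 \left(-322 - \frac{15885}{19}\right) = 1094 \left(- \frac{22003}{19}\right) = - \frac{24071282}{19}$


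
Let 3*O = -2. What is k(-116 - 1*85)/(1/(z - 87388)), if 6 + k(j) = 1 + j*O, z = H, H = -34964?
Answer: -15783408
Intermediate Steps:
O = -2/3 (O = (1/3)*(-2) = -2/3 ≈ -0.66667)
z = -34964
k(j) = -5 - 2*j/3 (k(j) = -6 + (1 + j*(-2/3)) = -6 + (1 - 2*j/3) = -5 - 2*j/3)
k(-116 - 1*85)/(1/(z - 87388)) = (-5 - 2*(-116 - 1*85)/3)/(1/(-34964 - 87388)) = (-5 - 2*(-116 - 85)/3)/(1/(-122352)) = (-5 - 2/3*(-201))/(-1/122352) = (-5 + 134)*(-122352) = 129*(-122352) = -15783408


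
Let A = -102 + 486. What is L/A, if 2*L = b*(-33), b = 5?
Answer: -55/256 ≈ -0.21484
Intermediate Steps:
A = 384
L = -165/2 (L = (5*(-33))/2 = (½)*(-165) = -165/2 ≈ -82.500)
L/A = -165/2/384 = -165/2*1/384 = -55/256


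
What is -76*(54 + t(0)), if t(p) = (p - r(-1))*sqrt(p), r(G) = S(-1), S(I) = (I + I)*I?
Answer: -4104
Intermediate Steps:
S(I) = 2*I**2 (S(I) = (2*I)*I = 2*I**2)
r(G) = 2 (r(G) = 2*(-1)**2 = 2*1 = 2)
t(p) = sqrt(p)*(-2 + p) (t(p) = (p - 1*2)*sqrt(p) = (p - 2)*sqrt(p) = (-2 + p)*sqrt(p) = sqrt(p)*(-2 + p))
-76*(54 + t(0)) = -76*(54 + sqrt(0)*(-2 + 0)) = -76*(54 + 0*(-2)) = -76*(54 + 0) = -76*54 = -4104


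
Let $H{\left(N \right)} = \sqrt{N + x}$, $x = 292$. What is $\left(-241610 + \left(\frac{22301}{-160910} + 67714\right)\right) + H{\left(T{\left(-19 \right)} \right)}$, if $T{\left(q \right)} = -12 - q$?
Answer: $- \frac{27981627661}{160910} + \sqrt{299} \approx -1.7388 \cdot 10^{5}$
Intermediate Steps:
$H{\left(N \right)} = \sqrt{292 + N}$ ($H{\left(N \right)} = \sqrt{N + 292} = \sqrt{292 + N}$)
$\left(-241610 + \left(\frac{22301}{-160910} + 67714\right)\right) + H{\left(T{\left(-19 \right)} \right)} = \left(-241610 + \left(\frac{22301}{-160910} + 67714\right)\right) + \sqrt{292 - -7} = \left(-241610 + \left(22301 \left(- \frac{1}{160910}\right) + 67714\right)\right) + \sqrt{292 + \left(-12 + 19\right)} = \left(-241610 + \left(- \frac{22301}{160910} + 67714\right)\right) + \sqrt{292 + 7} = \left(-241610 + \frac{10895837439}{160910}\right) + \sqrt{299} = - \frac{27981627661}{160910} + \sqrt{299}$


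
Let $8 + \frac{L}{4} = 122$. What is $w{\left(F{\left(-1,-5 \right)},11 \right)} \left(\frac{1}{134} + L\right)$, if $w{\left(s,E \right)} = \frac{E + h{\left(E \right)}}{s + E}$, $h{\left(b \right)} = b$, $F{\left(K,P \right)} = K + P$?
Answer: $\frac{134431}{67} \approx 2006.4$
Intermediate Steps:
$L = 456$ ($L = -32 + 4 \cdot 122 = -32 + 488 = 456$)
$w{\left(s,E \right)} = \frac{2 E}{E + s}$ ($w{\left(s,E \right)} = \frac{E + E}{s + E} = \frac{2 E}{E + s}$)
$w{\left(F{\left(-1,-5 \right)},11 \right)} \left(\frac{1}{134} + L\right) = 2 \cdot 11 \frac{1}{11 - 6} \left(\frac{1}{134} + 456\right) = 2 \cdot 11 \cdot \frac{1}{5} \cdot \frac{61105}{134} = \frac{22}{5} \cdot \frac{61105}{134} = \frac{134431}{67}$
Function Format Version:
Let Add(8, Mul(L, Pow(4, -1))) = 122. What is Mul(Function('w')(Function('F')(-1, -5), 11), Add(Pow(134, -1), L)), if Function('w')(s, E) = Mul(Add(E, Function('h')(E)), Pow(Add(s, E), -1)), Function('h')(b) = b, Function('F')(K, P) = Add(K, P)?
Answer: Rational(134431, 67) ≈ 2006.4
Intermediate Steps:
L = 456 (L = Add(-32, Mul(4, 122)) = Add(-32, 488) = 456)
Function('w')(s, E) = Mul(2, E, Pow(Add(E, s), -1)) (Function('w')(s, E) = Mul(Add(E, E), Pow(Add(s, E), -1)) = Mul(Mul(2, E), Pow(Add(E, s), -1)) = Mul(2, E, Pow(Add(E, s), -1)))
Mul(Function('w')(Function('F')(-1, -5), 11), Add(Pow(134, -1), L)) = Mul(Mul(2, 11, Pow(Add(11, Add(-1, -5)), -1)), Add(Pow(134, -1), 456)) = Mul(Mul(2, 11, Pow(Add(11, -6), -1)), Add(Rational(1, 134), 456)) = Mul(Mul(2, 11, Pow(5, -1)), Rational(61105, 134)) = Mul(Mul(2, 11, Rational(1, 5)), Rational(61105, 134)) = Mul(Rational(22, 5), Rational(61105, 134)) = Rational(134431, 67)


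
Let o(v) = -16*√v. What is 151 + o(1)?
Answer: 135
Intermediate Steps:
151 + o(1) = 151 - 16*√1 = 151 - 16*1 = 151 - 16 = 135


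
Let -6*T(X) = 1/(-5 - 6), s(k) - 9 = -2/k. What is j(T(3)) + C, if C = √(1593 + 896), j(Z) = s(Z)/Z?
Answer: -8118 + √2489 ≈ -8068.1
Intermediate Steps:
s(k) = 9 - 2/k
T(X) = 1/66 (T(X) = -1/(6*(-5 - 6)) = -⅙/(-11) = -⅙*(-1/11) = 1/66)
j(Z) = (9 - 2/Z)/Z
C = √2489 ≈ 49.890
j(T(3)) + C = (-2 + 9*(1/66))/66⁻² + √2489 = 4356*(-2 + 3/22) + √2489 = 4356*(-41/22) + √2489 = -8118 + √2489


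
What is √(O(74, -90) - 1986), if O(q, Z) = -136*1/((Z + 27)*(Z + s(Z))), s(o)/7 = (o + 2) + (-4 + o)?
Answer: 2*I*√25460501066/7161 ≈ 44.565*I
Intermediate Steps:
s(o) = -14 + 14*o (s(o) = 7*((o + 2) + (-4 + o)) = 7*((2 + o) + (-4 + o)) = 7*(-2 + 2*o) = -14 + 14*o)
O(q, Z) = -136/((-14 + 15*Z)*(27 + Z)) (O(q, Z) = -136*1/((Z + 27)*(Z + (-14 + 14*Z))) = -136*1/((-14 + 15*Z)*(27 + Z)) = -136/((-14 + 15*Z)*(27 + Z)))
√(O(74, -90) - 1986) = √(-136/(-378 + 15*(-90)² + 391*(-90)) - 1986) = √(-136/(-378 + 15*8100 - 35190) - 1986) = √(-136/(-378 + 121500 - 35190) - 1986) = √(-136/85932 - 1986) = √(-136*1/85932 - 1986) = √(-34/21483 - 1986) = √(-42665272/21483) = 2*I*√25460501066/7161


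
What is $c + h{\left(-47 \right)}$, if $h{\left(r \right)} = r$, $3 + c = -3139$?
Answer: $-3189$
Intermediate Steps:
$c = -3142$ ($c = -3 - 3139 = -3142$)
$c + h{\left(-47 \right)} = -3142 - 47 = -3189$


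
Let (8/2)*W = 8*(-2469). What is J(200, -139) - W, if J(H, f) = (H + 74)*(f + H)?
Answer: 21652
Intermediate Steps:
J(H, f) = (74 + H)*(H + f)
W = -4938 (W = (8*(-2469))/4 = (¼)*(-19752) = -4938)
J(200, -139) - W = (200² + 74*200 + 74*(-139) + 200*(-139)) - 1*(-4938) = (40000 + 14800 - 10286 - 27800) + 4938 = 16714 + 4938 = 21652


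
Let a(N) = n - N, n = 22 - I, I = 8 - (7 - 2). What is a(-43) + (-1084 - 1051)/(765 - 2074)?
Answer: 11899/187 ≈ 63.631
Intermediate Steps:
I = 3 (I = 8 - 1*5 = 8 - 5 = 3)
n = 19 (n = 22 - 1*3 = 22 - 3 = 19)
a(N) = 19 - N
a(-43) + (-1084 - 1051)/(765 - 2074) = (19 - 1*(-43)) + (-1084 - 1051)/(765 - 2074) = (19 + 43) - 2135/(-1309) = 62 - 2135*(-1/1309) = 62 + 305/187 = 11899/187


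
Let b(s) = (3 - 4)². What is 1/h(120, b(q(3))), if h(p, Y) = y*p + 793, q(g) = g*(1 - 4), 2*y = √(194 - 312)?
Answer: 793/1053649 - 60*I*√118/1053649 ≈ 0.00075262 - 0.00061858*I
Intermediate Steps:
y = I*√118/2 (y = √(194 - 312)/2 = √(-118)/2 = (I*√118)/2 = I*√118/2 ≈ 5.4314*I)
q(g) = -3*g (q(g) = g*(-3) = -3*g)
b(s) = 1 (b(s) = (-1)² = 1)
h(p, Y) = 793 + I*p*√118/2 (h(p, Y) = (I*√118/2)*p + 793 = I*p*√118/2 + 793 = 793 + I*p*√118/2)
1/h(120, b(q(3))) = 1/(793 + (½)*I*120*√118) = 1/(793 + 60*I*√118)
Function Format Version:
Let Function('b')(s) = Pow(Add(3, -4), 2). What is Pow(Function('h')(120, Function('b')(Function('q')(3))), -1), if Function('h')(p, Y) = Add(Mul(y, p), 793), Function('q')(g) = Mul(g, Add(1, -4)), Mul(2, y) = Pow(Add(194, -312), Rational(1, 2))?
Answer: Add(Rational(793, 1053649), Mul(Rational(-60, 1053649), I, Pow(118, Rational(1, 2)))) ≈ Add(0.00075262, Mul(-0.00061858, I))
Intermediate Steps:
y = Mul(Rational(1, 2), I, Pow(118, Rational(1, 2))) (y = Mul(Rational(1, 2), Pow(Add(194, -312), Rational(1, 2))) = Mul(Rational(1, 2), Pow(-118, Rational(1, 2))) = Mul(Rational(1, 2), Mul(I, Pow(118, Rational(1, 2)))) = Mul(Rational(1, 2), I, Pow(118, Rational(1, 2))) ≈ Mul(5.4314, I))
Function('q')(g) = Mul(-3, g) (Function('q')(g) = Mul(g, -3) = Mul(-3, g))
Function('b')(s) = 1 (Function('b')(s) = Pow(-1, 2) = 1)
Function('h')(p, Y) = Add(793, Mul(Rational(1, 2), I, p, Pow(118, Rational(1, 2)))) (Function('h')(p, Y) = Add(Mul(Mul(Rational(1, 2), I, Pow(118, Rational(1, 2))), p), 793) = Add(Mul(Rational(1, 2), I, p, Pow(118, Rational(1, 2))), 793) = Add(793, Mul(Rational(1, 2), I, p, Pow(118, Rational(1, 2)))))
Pow(Function('h')(120, Function('b')(Function('q')(3))), -1) = Pow(Add(793, Mul(Rational(1, 2), I, 120, Pow(118, Rational(1, 2)))), -1) = Pow(Add(793, Mul(60, I, Pow(118, Rational(1, 2)))), -1)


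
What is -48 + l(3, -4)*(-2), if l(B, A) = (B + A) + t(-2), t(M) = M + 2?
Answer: -46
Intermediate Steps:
t(M) = 2 + M
l(B, A) = A + B (l(B, A) = (B + A) + (2 - 2) = (A + B) + 0 = A + B)
-48 + l(3, -4)*(-2) = -48 + (-4 + 3)*(-2) = -48 - 1*(-2) = -48 + 2 = -46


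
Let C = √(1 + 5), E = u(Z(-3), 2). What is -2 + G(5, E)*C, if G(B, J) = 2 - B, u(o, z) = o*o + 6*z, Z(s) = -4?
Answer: -2 - 3*√6 ≈ -9.3485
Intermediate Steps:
u(o, z) = o² + 6*z
E = 28 (E = (-4)² + 6*2 = 16 + 12 = 28)
C = √6 ≈ 2.4495
-2 + G(5, E)*C = -2 + (2 - 1*5)*√6 = -2 + (2 - 5)*√6 = -2 - 3*√6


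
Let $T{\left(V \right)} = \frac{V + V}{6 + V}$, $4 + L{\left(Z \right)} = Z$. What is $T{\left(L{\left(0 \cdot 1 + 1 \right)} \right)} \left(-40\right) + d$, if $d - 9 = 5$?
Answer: $94$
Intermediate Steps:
$L{\left(Z \right)} = -4 + Z$
$d = 14$ ($d = 9 + 5 = 14$)
$T{\left(V \right)} = \frac{2 V}{6 + V}$
$T{\left(L{\left(0 \cdot 1 + 1 \right)} \right)} \left(-40\right) + d = \frac{2 \left(-4 + \left(0 \cdot 1 + 1\right)\right)}{6 + \left(-4 + \left(0 \cdot 1 + 1\right)\right)} \left(-40\right) + 14 = \frac{2 \left(-4 + \left(0 + 1\right)\right)}{6 + \left(-4 + \left(0 + 1\right)\right)} \left(-40\right) + 14 = \frac{2 \left(-4 + 1\right)}{6 + \left(-4 + 1\right)} \left(-40\right) + 14 = 2 \left(-3\right) \frac{1}{6 - 3} \left(-40\right) + 14 = 2 \left(-3\right) \frac{1}{3} \left(-40\right) + 14 = \left(-2\right) \left(-40\right) + 14 = 80 + 14 = 94$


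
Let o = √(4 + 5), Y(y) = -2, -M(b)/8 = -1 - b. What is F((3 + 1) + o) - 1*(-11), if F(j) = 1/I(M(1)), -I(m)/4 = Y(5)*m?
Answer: 1409/128 ≈ 11.008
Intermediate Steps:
M(b) = 8 + 8*b (M(b) = -8*(-1 - b) = 8 + 8*b)
o = 3 (o = √9 = 3)
I(m) = 8*m (I(m) = -(-8)*m = 8*m)
F(j) = 1/128 (F(j) = 1/(8*(8 + 8*1)) = 1/(8*(8 + 8)) = 1/(8*16) = 1/128)
F((3 + 1) + o) - 1*(-11) = 1/128 - 1*(-11) = 1/128 + 11 = 1409/128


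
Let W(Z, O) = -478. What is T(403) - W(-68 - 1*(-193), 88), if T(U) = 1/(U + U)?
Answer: 385269/806 ≈ 478.00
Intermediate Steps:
T(U) = 1/(2*U)
T(403) - W(-68 - 1*(-193), 88) = (1/2)/403 - 1*(-478) = (1/2)*(1/403) + 478 = 1/806 + 478 = 385269/806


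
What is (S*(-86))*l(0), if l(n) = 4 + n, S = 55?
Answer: -18920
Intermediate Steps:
(S*(-86))*l(0) = (55*(-86))*(4 + 0) = -4730*4 = -18920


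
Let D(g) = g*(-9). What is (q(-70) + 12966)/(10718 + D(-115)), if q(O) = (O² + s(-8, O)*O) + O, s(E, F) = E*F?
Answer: -21404/11753 ≈ -1.8212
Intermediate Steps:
q(O) = O - 7*O² (q(O) = (O² + (-8*O)*O) + O = (O² - 8*O²) + O = -7*O² + O = O - 7*O²)
D(g) = -9*g
(q(-70) + 12966)/(10718 + D(-115)) = (-70*(1 - 7*(-70)) + 12966)/(10718 - 9*(-115)) = (-70*(1 + 490) + 12966)/(10718 + 1035) = (-70*491 + 12966)/11753 = (-34370 + 12966)*(1/11753) = -21404*1/11753 = -21404/11753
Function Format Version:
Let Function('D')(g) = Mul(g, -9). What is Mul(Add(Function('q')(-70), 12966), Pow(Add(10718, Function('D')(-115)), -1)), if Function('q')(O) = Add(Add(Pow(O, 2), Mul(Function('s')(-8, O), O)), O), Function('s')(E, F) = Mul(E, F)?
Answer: Rational(-21404, 11753) ≈ -1.8212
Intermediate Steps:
Function('q')(O) = Add(O, Mul(-7, Pow(O, 2))) (Function('q')(O) = Add(Add(Pow(O, 2), Mul(Mul(-8, O), O)), O) = Add(Add(Pow(O, 2), Mul(-8, Pow(O, 2))), O) = Add(Mul(-7, Pow(O, 2)), O) = Add(O, Mul(-7, Pow(O, 2))))
Function('D')(g) = Mul(-9, g)
Mul(Add(Function('q')(-70), 12966), Pow(Add(10718, Function('D')(-115)), -1)) = Mul(Add(Mul(-70, Add(1, Mul(-7, -70))), 12966), Pow(Add(10718, Mul(-9, -115)), -1)) = Mul(Add(Mul(-70, Add(1, 490)), 12966), Pow(Add(10718, 1035), -1)) = Mul(Add(Mul(-70, 491), 12966), Pow(11753, -1)) = Mul(Add(-34370, 12966), Rational(1, 11753)) = Mul(-21404, Rational(1, 11753)) = Rational(-21404, 11753)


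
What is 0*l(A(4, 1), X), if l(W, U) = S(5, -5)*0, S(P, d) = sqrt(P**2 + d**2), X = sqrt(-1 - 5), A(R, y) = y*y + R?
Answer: 0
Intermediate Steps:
A(R, y) = R + y**2 (A(R, y) = y**2 + R = R + y**2)
X = I*sqrt(6) (X = sqrt(-6) = I*sqrt(6) ≈ 2.4495*I)
l(W, U) = 0 (l(W, U) = sqrt(5**2 + (-5)**2)*0 = sqrt(25 + 25)*0 = sqrt(50)*0 = (5*sqrt(2))*0 = 0)
0*l(A(4, 1), X) = 0*0 = 0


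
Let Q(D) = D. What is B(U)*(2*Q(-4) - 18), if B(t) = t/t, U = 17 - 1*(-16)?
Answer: -26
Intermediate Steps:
U = 33 (U = 17 + 16 = 33)
B(t) = 1
B(U)*(2*Q(-4) - 18) = 1*(2*(-4) - 18) = 1*(-8 - 18) = 1*(-26) = -26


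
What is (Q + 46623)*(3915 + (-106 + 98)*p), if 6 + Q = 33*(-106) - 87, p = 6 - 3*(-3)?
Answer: 163306440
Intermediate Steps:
p = 15 (p = 6 + 9 = 15)
Q = -3591 (Q = -6 + (33*(-106) - 87) = -6 + (-3498 - 87) = -6 - 3585 = -3591)
(Q + 46623)*(3915 + (-106 + 98)*p) = (-3591 + 46623)*(3915 + (-106 + 98)*15) = 43032*(3915 - 8*15) = 43032*(3915 - 120) = 43032*3795 = 163306440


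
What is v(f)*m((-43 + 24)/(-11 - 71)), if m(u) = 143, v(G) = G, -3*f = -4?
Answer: 572/3 ≈ 190.67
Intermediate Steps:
f = 4/3 (f = -1/3*(-4) = 4/3 ≈ 1.3333)
v(f)*m((-43 + 24)/(-11 - 71)) = (4/3)*143 = 572/3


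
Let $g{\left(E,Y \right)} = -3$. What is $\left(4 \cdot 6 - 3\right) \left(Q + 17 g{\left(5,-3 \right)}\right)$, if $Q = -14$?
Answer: $-1365$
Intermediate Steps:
$\left(4 \cdot 6 - 3\right) \left(Q + 17 g{\left(5,-3 \right)}\right) = \left(4 \cdot 6 - 3\right) \left(-14 + 17 \left(-3\right)\right) = \left(24 - 3\right) \left(-14 - 51\right) = 21 \left(-65\right) = -1365$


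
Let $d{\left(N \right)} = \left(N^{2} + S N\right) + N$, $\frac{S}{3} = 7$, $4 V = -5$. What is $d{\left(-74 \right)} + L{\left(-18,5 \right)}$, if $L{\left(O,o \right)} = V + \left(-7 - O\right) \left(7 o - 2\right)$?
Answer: $\frac{16839}{4} \approx 4209.8$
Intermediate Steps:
$V = - \frac{5}{4}$ ($V = \frac{1}{4} \left(-5\right) = - \frac{5}{4} \approx -1.25$)
$S = 21$ ($S = 3 \cdot 7 = 21$)
$L{\left(O,o \right)} = - \frac{5}{4} + \left(-7 - O\right) \left(-2 + 7 o\right)$ ($L{\left(O,o \right)} = - \frac{5}{4} + \left(-7 - O\right) \left(7 o - 2\right) = - \frac{5}{4} + \left(-7 - O\right) \left(-2 + 7 o\right)$)
$d{\left(N \right)} = N^{2} + 22 N$ ($d{\left(N \right)} = \left(N^{2} + 21 N\right) + N = N^{2} + 22 N$)
$d{\left(-74 \right)} + L{\left(-18,5 \right)} = - 74 \left(22 - 74\right) + \left(\frac{51}{4} - 245 + 2 \left(-18\right) - \left(-126\right) 5\right) = \left(-74\right) \left(-52\right) + \left(\frac{51}{4} - 245 - 36 + 630\right) = 3848 + \frac{1447}{4} = \frac{16839}{4}$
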